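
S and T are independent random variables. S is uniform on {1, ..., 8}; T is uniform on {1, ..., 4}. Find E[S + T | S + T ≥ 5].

102/13

P(S + T ≥ 5) = 13/16.
Summing (S+T)·P(x,y) over outcomes with S + T ≥ 5 gives 51/8.
E[S + T | S + T ≥ 5] = (51/8) / (13/16) = 102/13.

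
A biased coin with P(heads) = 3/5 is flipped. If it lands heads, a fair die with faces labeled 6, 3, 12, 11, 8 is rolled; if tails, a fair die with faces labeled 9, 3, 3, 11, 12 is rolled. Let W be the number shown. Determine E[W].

196/25

E[W | heads] = (6+3+12+11+8)/5 = 8.
E[W | tails] = (9+3+3+11+12)/5 = 38/5.
By the law of total expectation,
E[W] = (3/5)·(8) + (2/5)·(38/5) = 196/25.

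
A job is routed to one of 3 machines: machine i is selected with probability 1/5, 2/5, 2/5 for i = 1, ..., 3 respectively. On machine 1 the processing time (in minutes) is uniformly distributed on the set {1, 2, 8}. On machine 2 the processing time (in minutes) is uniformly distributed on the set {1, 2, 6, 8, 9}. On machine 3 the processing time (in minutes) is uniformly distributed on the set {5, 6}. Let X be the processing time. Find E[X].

E[X | machine 1] = (1+2+8)/3 = 11/3.
E[X | machine 2] = (1+2+6+8+9)/5 = 26/5.
E[X | machine 3] = (5+6)/2 = 11/2.
E[X] = (1/5)·(11/3) + (2/5)·(26/5) + (2/5)·(11/2) = 376/75.

376/75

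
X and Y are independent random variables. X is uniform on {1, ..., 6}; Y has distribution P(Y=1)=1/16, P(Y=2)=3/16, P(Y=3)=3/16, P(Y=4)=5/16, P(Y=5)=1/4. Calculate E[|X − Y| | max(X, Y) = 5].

2

P(max(X, Y) = 5) = 1/3.
Summing |X−Y|·P(x,y) over outcomes with max(X, Y) = 5 gives 2/3.
E[|X − Y| | max(X, Y) = 5] = (2/3) / (1/3) = 2.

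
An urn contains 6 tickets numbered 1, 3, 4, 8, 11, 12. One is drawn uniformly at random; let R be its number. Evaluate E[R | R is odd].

5

P(R is odd) = 1/2.
Σ over the event: 1·1/6 + 3·1/6 + 11·1/6 = 5/2.
E[R | R is odd] = (5/2) / (1/2) = 5.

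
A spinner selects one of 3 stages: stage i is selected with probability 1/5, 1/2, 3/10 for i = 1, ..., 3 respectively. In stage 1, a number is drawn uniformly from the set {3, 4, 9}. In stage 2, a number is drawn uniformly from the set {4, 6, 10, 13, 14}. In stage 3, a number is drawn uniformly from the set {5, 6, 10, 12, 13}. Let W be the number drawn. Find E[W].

1279/150

E[W | stage 1] = (3+4+9)/3 = 16/3.
E[W | stage 2] = (4+6+10+13+14)/5 = 47/5.
E[W | stage 3] = (5+6+10+12+13)/5 = 46/5.
By the law of total expectation,
E[W] = (1/5)·(16/3) + (1/2)·(47/5) + (3/10)·(46/5) = 1279/150.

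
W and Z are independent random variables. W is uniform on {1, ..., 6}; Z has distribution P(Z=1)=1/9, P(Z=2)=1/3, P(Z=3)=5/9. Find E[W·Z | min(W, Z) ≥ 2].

P(min(W, Z) ≥ 2) = 20/27.
Summing WZ·P(x,y) over outcomes with min(W, Z) ≥ 2 gives 70/9.
E[W·Z | min(W, Z) ≥ 2] = (70/9) / (20/27) = 21/2.

21/2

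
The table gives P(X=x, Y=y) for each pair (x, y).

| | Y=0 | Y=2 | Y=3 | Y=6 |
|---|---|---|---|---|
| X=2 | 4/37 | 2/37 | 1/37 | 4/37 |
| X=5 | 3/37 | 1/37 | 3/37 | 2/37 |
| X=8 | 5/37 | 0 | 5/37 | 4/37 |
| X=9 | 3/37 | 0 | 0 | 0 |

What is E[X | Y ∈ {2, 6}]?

59/13

P(Y ∈ {2, 6}) = 13/37.
Σ X·P over the event = 2·(2/37) + 2·(4/37) + 5·(1/37) + 5·(2/37) + 8·(4/37) = 59/37.
E[X | Y ∈ {2, 6}] = (59/37) / (13/37) = 59/13.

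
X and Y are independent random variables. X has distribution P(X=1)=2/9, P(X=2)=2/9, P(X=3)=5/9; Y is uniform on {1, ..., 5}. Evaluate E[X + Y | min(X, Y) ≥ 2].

87/14

P(min(X, Y) ≥ 2) = 28/45.
Summing (X+Y)·P(x,y) over outcomes with min(X, Y) ≥ 2 gives 58/15.
E[X + Y | min(X, Y) ≥ 2] = (58/15) / (28/45) = 87/14.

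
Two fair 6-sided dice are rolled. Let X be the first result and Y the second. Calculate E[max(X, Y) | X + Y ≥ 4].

P(X + Y ≥ 4) = 11/12.
Summing max(X,Y)·P(x,y) over outcomes with X + Y ≥ 4 gives 13/3.
E[max(X, Y) | X + Y ≥ 4] = (13/3) / (11/12) = 52/11.

52/11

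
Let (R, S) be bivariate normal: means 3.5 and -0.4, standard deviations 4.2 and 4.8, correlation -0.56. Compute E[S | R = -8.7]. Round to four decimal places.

7.4080

E[S | R=x] = μ_S + ρ(σ_S/σ_R)(x − μ_R) for jointly normal variables.
E[S | R=-8.7] = -0.4 + (-0.56)·(4.8/4.2)·(-8.7 − (3.5)) = -0.4 + (-0.64)·(-12.2) = 7.4080.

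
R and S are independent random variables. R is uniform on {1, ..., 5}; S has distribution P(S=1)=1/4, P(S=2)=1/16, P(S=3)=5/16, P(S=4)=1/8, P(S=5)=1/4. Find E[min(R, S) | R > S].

60/31

P(R > S) = 31/80.
Summing min(R,S)·P(x,y) over outcomes with R > S gives 3/4.
E[min(R, S) | R > S] = (3/4) / (31/80) = 60/31.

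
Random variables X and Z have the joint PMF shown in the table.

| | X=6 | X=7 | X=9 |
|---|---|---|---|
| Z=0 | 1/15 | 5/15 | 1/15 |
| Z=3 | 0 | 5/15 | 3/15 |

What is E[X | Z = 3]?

P(Z = 3) = 8/15.
Σ X·P over the event = 7·(5/15) + 9·(3/15) = 62/15.
E[X | Z = 3] = (62/15) / (8/15) = 31/4.

31/4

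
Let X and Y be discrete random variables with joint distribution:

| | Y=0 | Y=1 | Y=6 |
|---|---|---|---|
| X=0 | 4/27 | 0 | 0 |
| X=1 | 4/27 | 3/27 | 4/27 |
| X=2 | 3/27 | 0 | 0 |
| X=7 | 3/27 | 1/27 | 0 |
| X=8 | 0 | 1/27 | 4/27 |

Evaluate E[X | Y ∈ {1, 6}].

54/13

P(Y ∈ {1, 6}) = 13/27.
Σ X·P over the event = 1·(3/27) + 1·(4/27) + 7·(1/27) + 8·(1/27) + 8·(4/27) = 2.
E[X | Y ∈ {1, 6}] = (2) / (13/27) = 54/13.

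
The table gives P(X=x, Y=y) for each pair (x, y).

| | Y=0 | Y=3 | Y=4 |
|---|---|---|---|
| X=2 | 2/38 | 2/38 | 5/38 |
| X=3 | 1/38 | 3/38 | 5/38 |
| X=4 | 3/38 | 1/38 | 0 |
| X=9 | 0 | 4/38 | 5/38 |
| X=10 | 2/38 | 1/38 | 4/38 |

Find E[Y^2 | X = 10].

73/7

P(X = 10) = 7/38.
Σ Y^2·P over the event = 0·(2/38) + 9·(1/38) + 16·(4/38) = 73/38.
E[Y^2 | X = 10] = (73/38) / (7/38) = 73/7.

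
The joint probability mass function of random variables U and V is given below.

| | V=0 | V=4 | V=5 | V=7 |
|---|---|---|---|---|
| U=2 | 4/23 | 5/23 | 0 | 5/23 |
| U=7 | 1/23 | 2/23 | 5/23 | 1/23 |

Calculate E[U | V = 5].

7

P(V = 5) = 5/23.
Summing U·P(U=x,V=y) over the conditioning event gives 35/23.
E[U | V = 5] = (35/23) / (5/23) = 7.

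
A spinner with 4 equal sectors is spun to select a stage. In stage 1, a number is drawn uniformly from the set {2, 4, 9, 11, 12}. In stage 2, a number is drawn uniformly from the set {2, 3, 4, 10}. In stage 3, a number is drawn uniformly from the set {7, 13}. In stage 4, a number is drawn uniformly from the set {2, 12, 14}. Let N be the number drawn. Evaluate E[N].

E[N | stage 1] = (2+4+9+11+12)/5 = 38/5.
E[N | stage 2] = (2+3+4+10)/4 = 19/4.
E[N | stage 3] = (7+13)/2 = 10.
E[N | stage 4] = (2+12+14)/3 = 28/3.
By the law of total expectation,
E[N] = (1/4)·(38/5) + (1/4)·(19/4) + (1/4)·(10) + (1/4)·(28/3) = 1901/240.

1901/240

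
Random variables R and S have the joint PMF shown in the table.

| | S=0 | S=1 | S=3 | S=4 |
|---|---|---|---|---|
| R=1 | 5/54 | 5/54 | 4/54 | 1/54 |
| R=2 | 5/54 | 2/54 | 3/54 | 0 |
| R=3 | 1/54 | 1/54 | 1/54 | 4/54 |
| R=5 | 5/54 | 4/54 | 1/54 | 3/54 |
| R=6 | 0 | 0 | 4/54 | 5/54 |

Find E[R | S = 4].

58/13

P(S = 4) = 13/54.
Σ R·P over the event = 1·(1/54) + 3·(4/54) + 5·(3/54) + 6·(5/54) = 29/27.
E[R | S = 4] = (29/27) / (13/54) = 58/13.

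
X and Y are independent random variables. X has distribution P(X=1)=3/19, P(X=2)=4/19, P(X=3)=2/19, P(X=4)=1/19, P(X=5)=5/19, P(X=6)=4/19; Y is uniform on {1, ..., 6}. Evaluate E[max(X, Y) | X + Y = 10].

P(X + Y = 10) = 5/57.
Summing max(X,Y)·P(x,y) over outcomes with X + Y = 10 gives 55/114.
E[max(X, Y) | X + Y = 10] = (55/114) / (5/57) = 11/2.

11/2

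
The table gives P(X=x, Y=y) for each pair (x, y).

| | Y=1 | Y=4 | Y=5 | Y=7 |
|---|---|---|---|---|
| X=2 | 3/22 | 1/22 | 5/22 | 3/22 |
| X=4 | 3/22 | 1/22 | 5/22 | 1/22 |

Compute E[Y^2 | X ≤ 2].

P(X ≤ 2) = 6/11.
Σ Y^2·P over the event = 1·(3/22) + 16·(1/22) + 25·(5/22) + 49·(3/22) = 291/22.
E[Y^2 | X ≤ 2] = (291/22) / (6/11) = 97/4.

97/4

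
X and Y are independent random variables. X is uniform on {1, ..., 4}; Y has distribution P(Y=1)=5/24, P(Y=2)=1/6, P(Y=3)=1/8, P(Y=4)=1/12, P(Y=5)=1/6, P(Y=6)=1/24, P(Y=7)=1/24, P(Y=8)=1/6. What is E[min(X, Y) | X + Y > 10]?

32/9

P(X + Y > 10) = 3/32.
Summing min(X,Y)·P(x,y) over outcomes with X + Y > 10 gives 1/3.
E[min(X, Y) | X + Y > 10] = (1/3) / (3/32) = 32/9.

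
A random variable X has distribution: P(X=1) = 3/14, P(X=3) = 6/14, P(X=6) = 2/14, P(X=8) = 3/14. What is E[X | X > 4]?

P(X > 4) = 5/14.
Σ over the event: 6·1/7 + 8·3/14 = 18/7.
E[X | X > 4] = (18/7) / (5/14) = 36/5.

36/5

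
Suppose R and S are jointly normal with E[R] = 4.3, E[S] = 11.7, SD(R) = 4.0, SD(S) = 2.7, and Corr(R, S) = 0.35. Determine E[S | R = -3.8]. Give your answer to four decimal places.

9.7864

The regression of S on R has slope ρ·σ_S/σ_R and passes through (μ_R, μ_S).
E[S | R=-3.8] = 11.7 + (0.35)·(2.7/4.0)·(-3.8 − (4.3)) = 11.7 + (0.23625)·(-8.1) = 9.7864.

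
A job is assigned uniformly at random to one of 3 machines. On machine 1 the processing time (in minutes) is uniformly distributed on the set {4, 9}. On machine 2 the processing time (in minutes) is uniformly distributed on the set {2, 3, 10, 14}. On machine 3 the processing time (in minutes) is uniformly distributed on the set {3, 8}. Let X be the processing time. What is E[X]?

E[X | machine 1] = (4+9)/2 = 13/2.
E[X | machine 2] = (2+3+10+14)/4 = 29/4.
E[X | machine 3] = (3+8)/2 = 11/2.
E[X] = (1/3)·(13/2) + (1/3)·(29/4) + (1/3)·(11/2) = 77/12.

77/12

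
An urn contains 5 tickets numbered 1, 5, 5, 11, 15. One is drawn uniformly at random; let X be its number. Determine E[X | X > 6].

13

P(X > 6) = 2/5.
Σ over the event: 11·1/5 + 15·1/5 = 26/5.
E[X | X > 6] = (26/5) / (2/5) = 13.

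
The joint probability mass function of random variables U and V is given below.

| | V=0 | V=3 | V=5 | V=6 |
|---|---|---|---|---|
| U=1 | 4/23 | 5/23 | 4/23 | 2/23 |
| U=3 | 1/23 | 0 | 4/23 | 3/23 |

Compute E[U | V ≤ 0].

7/5

P(V ≤ 0) = 5/23.
Σ U·P over the event = 1·(4/23) + 3·(1/23) = 7/23.
E[U | V ≤ 0] = (7/23) / (5/23) = 7/5.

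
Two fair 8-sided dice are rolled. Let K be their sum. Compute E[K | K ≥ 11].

P(K ≥ 11) = 21/64.
Σ over the event: 11·3/32 + 12·5/64 + 13·1/16 + 14·3/64 + 15·1/32 + 16·1/64 = 133/32.
E[K | K ≥ 11] = (133/32) / (21/64) = 38/3.

38/3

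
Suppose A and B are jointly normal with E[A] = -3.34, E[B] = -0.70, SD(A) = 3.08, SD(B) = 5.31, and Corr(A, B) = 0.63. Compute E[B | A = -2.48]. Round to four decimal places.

0.2341

E[B | A=x] = μ_B + ρ(σ_B/σ_A)(x − μ_A) for jointly normal variables.
E[B | A=-2.48] = -0.70 + (0.63)·(5.31/3.08)·(-2.48 − (-3.34)) = -0.70 + (1.08614)·(0.86) = 0.2341.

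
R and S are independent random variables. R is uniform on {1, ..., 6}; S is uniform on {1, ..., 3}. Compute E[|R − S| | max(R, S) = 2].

2/3

Outcomes with max(R, S) = 2: (1,2), (2,1), (2,2), each with probability 1/18.
E[|R − S| | max(R, S) = 2] = (1 + 1 + 0) / 3 = 2/3.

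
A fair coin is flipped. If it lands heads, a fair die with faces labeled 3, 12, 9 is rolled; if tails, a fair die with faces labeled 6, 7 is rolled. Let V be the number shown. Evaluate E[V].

E[V | heads] = (3+12+9)/3 = 8.
E[V | tails] = (6+7)/2 = 13/2.
By the law of total expectation,
E[V] = (1/2)·(8) + (1/2)·(13/2) = 29/4.

29/4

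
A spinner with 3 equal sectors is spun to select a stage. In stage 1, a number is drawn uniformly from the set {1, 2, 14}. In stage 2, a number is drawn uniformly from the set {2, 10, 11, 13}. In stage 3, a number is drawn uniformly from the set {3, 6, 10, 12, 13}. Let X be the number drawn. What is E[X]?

352/45

E[X | stage 1] = (1+2+14)/3 = 17/3.
E[X | stage 2] = (2+10+11+13)/4 = 9.
E[X | stage 3] = (3+6+10+12+13)/5 = 44/5.
By the law of total expectation,
E[X] = (1/3)·(17/3) + (1/3)·(9) + (1/3)·(44/5) = 352/45.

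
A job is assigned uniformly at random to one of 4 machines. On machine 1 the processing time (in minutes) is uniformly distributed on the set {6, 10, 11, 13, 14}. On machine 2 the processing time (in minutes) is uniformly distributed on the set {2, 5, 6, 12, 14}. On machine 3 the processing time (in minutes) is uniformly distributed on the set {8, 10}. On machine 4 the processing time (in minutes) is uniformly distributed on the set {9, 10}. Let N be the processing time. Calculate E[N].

371/40

E[N | machine 1] = (6+10+11+13+14)/5 = 54/5.
E[N | machine 2] = (2+5+6+12+14)/5 = 39/5.
E[N | machine 3] = (8+10)/2 = 9.
E[N | machine 4] = (9+10)/2 = 19/2.
By the law of total expectation,
E[N] = (1/4)·(54/5) + (1/4)·(39/5) + (1/4)·(9) + (1/4)·(19/2) = 371/40.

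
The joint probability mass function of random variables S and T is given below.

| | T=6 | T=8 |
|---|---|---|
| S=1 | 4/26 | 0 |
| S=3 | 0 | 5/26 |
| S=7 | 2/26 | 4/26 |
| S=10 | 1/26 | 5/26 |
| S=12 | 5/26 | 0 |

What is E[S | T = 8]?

P(T = 8) = 7/13.
Summing S·P(S=x,T=y) over the conditioning event gives 93/26.
E[S | T = 8] = (93/26) / (7/13) = 93/14.

93/14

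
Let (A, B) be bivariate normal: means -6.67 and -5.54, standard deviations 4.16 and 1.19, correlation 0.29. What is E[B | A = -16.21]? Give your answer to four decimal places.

For a bivariate normal, E[B | A=x] = μ_B + ρ·(σ_B/σ_A)·(x − μ_A).
E[B | A=-16.21] = -5.54 + (0.29)·(1.19/4.16)·(-16.21 − (-6.67)) = -5.54 + (0.082957)·(-9.54) = -6.3314.

-6.3314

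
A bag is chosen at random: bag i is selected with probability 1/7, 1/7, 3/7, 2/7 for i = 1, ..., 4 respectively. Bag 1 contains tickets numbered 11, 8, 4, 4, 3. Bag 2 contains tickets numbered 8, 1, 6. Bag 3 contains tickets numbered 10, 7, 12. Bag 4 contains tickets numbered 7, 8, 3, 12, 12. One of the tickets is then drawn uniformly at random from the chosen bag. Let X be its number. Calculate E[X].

E[X | bag 1] = (11+8+4+4+3)/5 = 6.
E[X | bag 2] = (8+1+6)/3 = 5.
E[X | bag 3] = (10+7+12)/3 = 29/3.
E[X | bag 4] = (7+8+3+12+12)/5 = 42/5.
E[X] = (1/7)·(6) + (1/7)·(5) + (3/7)·(29/3) + (2/7)·(42/5) = 284/35.

284/35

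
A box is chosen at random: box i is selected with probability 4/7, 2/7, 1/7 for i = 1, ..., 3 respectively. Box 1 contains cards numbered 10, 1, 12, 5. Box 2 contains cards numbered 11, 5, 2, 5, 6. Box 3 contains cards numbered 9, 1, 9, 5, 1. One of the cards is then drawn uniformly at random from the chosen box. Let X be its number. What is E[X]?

E[X | box 1] = (10+1+12+5)/4 = 7.
E[X | box 2] = (11+5+2+5+6)/5 = 29/5.
E[X | box 3] = (9+1+9+5+1)/5 = 5.
E[X] = (4/7)·(7) + (2/7)·(29/5) + (1/7)·(5) = 223/35.

223/35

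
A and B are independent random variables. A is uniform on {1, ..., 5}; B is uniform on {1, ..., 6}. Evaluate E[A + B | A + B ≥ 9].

29/3

Outcomes with A + B ≥ 9: (3,6), (4,5), (4,6), (5,4), (5,5), (5,6), each with probability 1/30.
E[A + B | A + B ≥ 9] = (9 + 9 + 10 + 9 + 10 + 11) / 6 = 29/3.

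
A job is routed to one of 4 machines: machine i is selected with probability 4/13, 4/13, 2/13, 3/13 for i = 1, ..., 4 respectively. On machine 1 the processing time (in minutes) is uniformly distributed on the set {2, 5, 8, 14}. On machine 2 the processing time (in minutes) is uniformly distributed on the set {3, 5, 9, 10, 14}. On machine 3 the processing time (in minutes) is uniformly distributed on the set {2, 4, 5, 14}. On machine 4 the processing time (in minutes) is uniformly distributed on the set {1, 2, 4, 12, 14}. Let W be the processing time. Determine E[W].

E[W | machine 1] = (2+5+8+14)/4 = 29/4.
E[W | machine 2] = (3+5+9+10+14)/5 = 41/5.
E[W | machine 3] = (2+4+5+14)/4 = 25/4.
E[W | machine 4] = (1+2+4+12+14)/5 = 33/5.
E[W] = (4/13)·(29/4) + (4/13)·(41/5) + (2/13)·(25/4) + (3/13)·(33/5) = 941/130.

941/130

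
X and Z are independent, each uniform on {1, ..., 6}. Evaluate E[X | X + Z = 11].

11/2

Outcomes with X + Z = 11: (5,6), (6,5), each with probability 1/36.
E[X | X + Z = 11] = (5 + 6) / 2 = 11/2.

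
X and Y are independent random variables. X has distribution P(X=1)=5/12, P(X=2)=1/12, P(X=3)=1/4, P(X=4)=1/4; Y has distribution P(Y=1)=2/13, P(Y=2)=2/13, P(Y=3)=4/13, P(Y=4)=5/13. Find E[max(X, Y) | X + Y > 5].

P(X + Y > 5) = 5/12.
Summing max(X,Y)·P(x,y) over outcomes with X + Y > 5 gives 62/39.
E[max(X, Y) | X + Y > 5] = (62/39) / (5/12) = 248/65.

248/65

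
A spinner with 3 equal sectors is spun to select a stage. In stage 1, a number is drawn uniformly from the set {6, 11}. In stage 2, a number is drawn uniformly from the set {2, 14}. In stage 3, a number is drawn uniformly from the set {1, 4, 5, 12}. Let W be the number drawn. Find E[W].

E[W | stage 1] = (6+11)/2 = 17/2.
E[W | stage 2] = (2+14)/2 = 8.
E[W | stage 3] = (1+4+5+12)/4 = 11/2.
E[W] = (1/3)·(17/2) + (1/3)·(8) + (1/3)·(11/2) = 22/3.

22/3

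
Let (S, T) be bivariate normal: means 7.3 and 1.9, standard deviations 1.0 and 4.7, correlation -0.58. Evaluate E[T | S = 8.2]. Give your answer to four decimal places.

For a bivariate normal, E[T | S=x] = μ_T + ρ·(σ_T/σ_S)·(x − μ_S).
E[T | S=8.2] = 1.9 + (-0.58)·(4.7/1.0)·(8.2 − (7.3)) = 1.9 + (-2.726)·(0.9) = -0.5534.

-0.5534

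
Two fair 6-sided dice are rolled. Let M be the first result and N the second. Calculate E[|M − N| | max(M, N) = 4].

12/7

P(max(M, N) = 4) = 7/36.
Summing |M−N|·P(x,y) over outcomes with max(M, N) = 4 gives 1/3.
E[|M − N| | max(M, N) = 4] = (1/3) / (7/36) = 12/7.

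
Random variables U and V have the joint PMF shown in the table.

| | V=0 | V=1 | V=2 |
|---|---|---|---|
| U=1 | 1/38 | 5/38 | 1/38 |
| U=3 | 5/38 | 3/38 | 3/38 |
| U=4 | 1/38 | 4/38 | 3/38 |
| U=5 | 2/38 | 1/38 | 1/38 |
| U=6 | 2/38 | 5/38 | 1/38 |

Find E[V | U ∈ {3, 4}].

1

P(U ∈ {3, 4}) = 1/2.
Σ V·P over the event = 0·(5/38) + 1·(3/38) + 2·(3/38) + 0·(1/38) + 1·(4/38) + 2·(3/38) = 1/2.
E[V | U ∈ {3, 4}] = (1/2) / (1/2) = 1.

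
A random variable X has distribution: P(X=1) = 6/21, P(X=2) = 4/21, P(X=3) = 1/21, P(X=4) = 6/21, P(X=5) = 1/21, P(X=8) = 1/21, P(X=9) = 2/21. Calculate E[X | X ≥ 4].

P(X ≥ 4) = 10/21.
Σ over the event: 4·2/7 + 5·1/21 + 8·1/21 + 9·2/21 = 55/21.
E[X | X ≥ 4] = (55/21) / (10/21) = 11/2.

11/2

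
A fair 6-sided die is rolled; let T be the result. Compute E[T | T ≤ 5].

Given T ≤ 5, T is equally likely to be any of {1, 2, 3, 4, 5}.
E[T | T ≤ 5] = (1 + 2 + 3 + 4 + 5) / 5 = 3.

3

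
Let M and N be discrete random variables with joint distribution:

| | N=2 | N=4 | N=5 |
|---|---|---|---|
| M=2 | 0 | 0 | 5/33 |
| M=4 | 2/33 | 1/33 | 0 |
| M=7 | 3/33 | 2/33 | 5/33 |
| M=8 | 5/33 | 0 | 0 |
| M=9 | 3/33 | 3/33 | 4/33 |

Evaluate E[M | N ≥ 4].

63/10

P(N ≥ 4) = 20/33.
Σ M·P over the event = 2·(5/33) + 4·(1/33) + 7·(2/33) + 7·(5/33) + 9·(3/33) + 9·(4/33) = 42/11.
E[M | N ≥ 4] = (42/11) / (20/33) = 63/10.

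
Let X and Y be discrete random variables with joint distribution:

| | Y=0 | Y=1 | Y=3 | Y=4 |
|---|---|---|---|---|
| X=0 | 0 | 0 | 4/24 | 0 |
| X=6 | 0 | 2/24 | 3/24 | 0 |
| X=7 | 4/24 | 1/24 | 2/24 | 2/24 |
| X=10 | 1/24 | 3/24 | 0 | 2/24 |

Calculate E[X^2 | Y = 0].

296/5

P(Y = 0) = 5/24.
Σ X^2·P over the event = 49·(4/24) + 100·(1/24) = 37/3.
E[X^2 | Y = 0] = (37/3) / (5/24) = 296/5.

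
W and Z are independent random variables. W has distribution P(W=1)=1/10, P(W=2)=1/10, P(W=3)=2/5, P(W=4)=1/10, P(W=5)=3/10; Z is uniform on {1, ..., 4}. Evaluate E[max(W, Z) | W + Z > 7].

34/7

P(W + Z > 7) = 7/40.
Summing max(W,Z)·P(x,y) over outcomes with W + Z > 7 gives 17/20.
E[max(W, Z) | W + Z > 7] = (17/20) / (7/40) = 34/7.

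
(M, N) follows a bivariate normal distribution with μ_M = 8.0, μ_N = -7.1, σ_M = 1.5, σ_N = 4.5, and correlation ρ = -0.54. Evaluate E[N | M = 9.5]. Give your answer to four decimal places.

-9.5300

E[N | M=x] = μ_N + ρ(σ_N/σ_M)(x − μ_M) for jointly normal variables.
E[N | M=9.5] = -7.1 + (-0.54)·(4.5/1.5)·(9.5 − (8.0)) = -7.1 + (-1.62)·(1.5) = -9.5300.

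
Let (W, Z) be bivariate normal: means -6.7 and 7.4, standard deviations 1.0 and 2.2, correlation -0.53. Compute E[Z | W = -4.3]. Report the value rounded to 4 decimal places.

4.6016

For a bivariate normal, E[Z | W=x] = μ_Z + ρ·(σ_Z/σ_W)·(x − μ_W).
E[Z | W=-4.3] = 7.4 + (-0.53)·(2.2/1.0)·(-4.3 − (-6.7)) = 7.4 + (-1.166)·(2.4) = 4.6016.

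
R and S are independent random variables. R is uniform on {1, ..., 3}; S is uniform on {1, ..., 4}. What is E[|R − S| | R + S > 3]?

4/3

P(R + S > 3) = 3/4.
Summing |R−S|·P(x,y) over outcomes with R + S > 3 gives 1.
E[|R − S| | R + S > 3] = (1) / (3/4) = 4/3.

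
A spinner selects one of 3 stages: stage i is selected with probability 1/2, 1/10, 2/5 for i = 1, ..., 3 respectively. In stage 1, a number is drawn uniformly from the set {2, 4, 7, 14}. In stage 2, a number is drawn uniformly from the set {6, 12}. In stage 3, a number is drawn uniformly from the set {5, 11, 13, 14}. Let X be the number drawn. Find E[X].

343/40

E[X | stage 1] = (2+4+7+14)/4 = 27/4.
E[X | stage 2] = (6+12)/2 = 9.
E[X | stage 3] = (5+11+13+14)/4 = 43/4.
By the law of total expectation,
E[X] = (1/2)·(27/4) + (1/10)·(9) + (2/5)·(43/4) = 343/40.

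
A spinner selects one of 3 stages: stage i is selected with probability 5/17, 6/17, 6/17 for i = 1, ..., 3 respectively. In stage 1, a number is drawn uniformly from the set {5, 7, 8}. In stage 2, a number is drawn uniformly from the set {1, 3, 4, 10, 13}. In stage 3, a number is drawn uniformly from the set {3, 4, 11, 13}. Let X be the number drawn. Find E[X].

3511/510

E[X | stage 1] = (5+7+8)/3 = 20/3.
E[X | stage 2] = (1+3+4+10+13)/5 = 31/5.
E[X | stage 3] = (3+4+11+13)/4 = 31/4.
E[X] = (5/17)·(20/3) + (6/17)·(31/5) + (6/17)·(31/4) = 3511/510.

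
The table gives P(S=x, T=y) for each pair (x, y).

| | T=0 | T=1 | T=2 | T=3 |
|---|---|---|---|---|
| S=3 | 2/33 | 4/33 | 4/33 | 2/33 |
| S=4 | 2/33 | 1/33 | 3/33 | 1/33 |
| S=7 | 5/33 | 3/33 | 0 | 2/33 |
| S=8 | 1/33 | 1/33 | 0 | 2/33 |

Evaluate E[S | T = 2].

P(T = 2) = 7/33.
Σ S·P over the event = 3·(4/33) + 4·(3/33) = 8/11.
E[S | T = 2] = (8/11) / (7/33) = 24/7.

24/7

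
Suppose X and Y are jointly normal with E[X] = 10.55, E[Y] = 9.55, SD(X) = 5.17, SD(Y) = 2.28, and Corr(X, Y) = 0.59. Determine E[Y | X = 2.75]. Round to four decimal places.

7.5205

E[Y | X=x] = μ_Y + ρ(σ_Y/σ_X)(x − μ_X) for jointly normal variables.
E[Y | X=2.75] = 9.55 + (0.59)·(2.28/5.17)·(2.75 − (10.55)) = 9.55 + (0.26019)·(-7.8) = 7.5205.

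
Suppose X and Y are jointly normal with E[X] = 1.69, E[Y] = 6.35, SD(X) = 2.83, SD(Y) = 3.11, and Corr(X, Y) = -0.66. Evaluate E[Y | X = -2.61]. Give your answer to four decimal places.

9.4688

For a bivariate normal, E[Y | X=x] = μ_Y + ρ·(σ_Y/σ_X)·(x − μ_X).
E[Y | X=-2.61] = 6.35 + (-0.66)·(3.11/2.83)·(-2.61 − (1.69)) = 6.35 + (-0.7253)·(-4.3) = 9.4688.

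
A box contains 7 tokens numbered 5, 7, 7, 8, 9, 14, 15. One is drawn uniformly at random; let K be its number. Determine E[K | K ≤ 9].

36/5

P(K ≤ 9) = 5/7.
Σ over the event: 5·1/7 + 7·2/7 + 8·1/7 + 9·1/7 = 36/7.
E[K | K ≤ 9] = (36/7) / (5/7) = 36/5.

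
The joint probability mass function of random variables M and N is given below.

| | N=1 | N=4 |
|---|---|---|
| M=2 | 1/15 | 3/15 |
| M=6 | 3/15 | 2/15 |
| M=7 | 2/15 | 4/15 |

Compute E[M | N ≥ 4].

46/9

P(N ≥ 4) = 3/5.
Σ M·P over the event = 2·(3/15) + 6·(2/15) + 7·(4/15) = 46/15.
E[M | N ≥ 4] = (46/15) / (3/5) = 46/9.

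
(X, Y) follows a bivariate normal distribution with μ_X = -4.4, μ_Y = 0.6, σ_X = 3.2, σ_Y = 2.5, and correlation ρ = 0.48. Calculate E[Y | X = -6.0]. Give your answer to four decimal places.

0.0000

The regression of Y on X has slope ρ·σ_Y/σ_X and passes through (μ_X, μ_Y).
E[Y | X=-6.0] = 0.6 + (0.48)·(2.5/3.2)·(-6.0 − (-4.4)) = 0.6 + (0.375)·(-1.6) = 0.0000.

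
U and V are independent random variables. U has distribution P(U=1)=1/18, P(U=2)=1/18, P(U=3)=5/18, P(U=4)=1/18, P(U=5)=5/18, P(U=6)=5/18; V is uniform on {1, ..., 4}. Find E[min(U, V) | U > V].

61/27

P(U > V) = 3/4.
Summing min(U,V)·P(x,y) over outcomes with U > V gives 61/36.
E[min(U, V) | U > V] = (61/36) / (3/4) = 61/27.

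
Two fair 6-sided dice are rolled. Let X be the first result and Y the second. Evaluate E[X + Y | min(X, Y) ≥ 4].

Outcomes with min(X, Y) ≥ 4: (4,4), (4,5), (4,6), (5,4), (5,5), (5,6), (6,4), (6,5), (6,6), each with probability 1/36.
E[X + Y | min(X, Y) ≥ 4] = (8 + 9 + 10 + 9 + 10 + 11 + 10 + 11 + 12) / 9 = 10.

10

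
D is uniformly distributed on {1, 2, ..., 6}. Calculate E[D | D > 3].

Given D > 3, D is equally likely to be any of {4, 5, 6}.
E[D | D > 3] = (4 + 5 + 6) / 3 = 5.

5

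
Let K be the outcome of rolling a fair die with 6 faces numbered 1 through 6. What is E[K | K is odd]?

Given K is odd, K is equally likely to be any of {1, 3, 5}.
E[K | K is odd] = (1 + 3 + 5) / 3 = 3.

3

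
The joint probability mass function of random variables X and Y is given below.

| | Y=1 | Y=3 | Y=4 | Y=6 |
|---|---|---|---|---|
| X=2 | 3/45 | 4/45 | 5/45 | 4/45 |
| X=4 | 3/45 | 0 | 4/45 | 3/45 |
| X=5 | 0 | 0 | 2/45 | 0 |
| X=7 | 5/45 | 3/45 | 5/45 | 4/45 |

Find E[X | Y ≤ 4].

P(Y ≤ 4) = 34/45.
Summing X·P(X=x,Y=y) over the conditioning event gives 17/5.
E[X | Y ≤ 4] = (17/5) / (34/45) = 9/2.

9/2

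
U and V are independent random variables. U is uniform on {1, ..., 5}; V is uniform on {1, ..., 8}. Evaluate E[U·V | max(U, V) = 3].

Outcomes with max(U, V) = 3: (1,3), (2,3), (3,1), (3,2), (3,3), each with probability 1/40.
E[U·V | max(U, V) = 3] = (3 + 6 + 3 + 6 + 9) / 5 = 27/5.

27/5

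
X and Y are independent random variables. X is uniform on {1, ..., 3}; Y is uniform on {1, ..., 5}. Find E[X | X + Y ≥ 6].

7/3

Outcomes with X + Y ≥ 6: (1,5), (2,4), (2,5), (3,3), (3,4), (3,5), each with probability 1/15.
E[X | X + Y ≥ 6] = (1 + 2 + 2 + 3 + 3 + 3) / 6 = 7/3.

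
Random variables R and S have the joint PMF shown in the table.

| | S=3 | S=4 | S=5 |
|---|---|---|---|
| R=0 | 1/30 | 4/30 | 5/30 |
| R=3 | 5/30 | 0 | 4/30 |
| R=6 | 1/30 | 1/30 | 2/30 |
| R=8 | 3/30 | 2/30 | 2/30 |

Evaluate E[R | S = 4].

P(S = 4) = 7/30.
Σ R·P over the event = 0·(4/30) + 6·(1/30) + 8·(2/30) = 11/15.
E[R | S = 4] = (11/15) / (7/30) = 22/7.

22/7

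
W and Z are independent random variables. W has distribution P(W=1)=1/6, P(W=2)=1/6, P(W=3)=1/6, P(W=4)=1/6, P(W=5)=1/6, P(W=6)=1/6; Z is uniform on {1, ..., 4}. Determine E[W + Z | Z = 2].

11/2

P(Z = 2) = 1/4.
Summing (W+Z)·P(x,y) over outcomes with Z = 2 gives 11/8.
E[W + Z | Z = 2] = (11/8) / (1/4) = 11/2.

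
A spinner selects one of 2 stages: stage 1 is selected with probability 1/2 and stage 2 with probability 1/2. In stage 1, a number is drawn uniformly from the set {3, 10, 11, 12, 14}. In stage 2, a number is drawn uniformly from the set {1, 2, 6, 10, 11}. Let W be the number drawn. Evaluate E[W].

8

E[W | stage 1] = (3+10+11+12+14)/5 = 10.
E[W | stage 2] = (1+2+6+10+11)/5 = 6.
By the law of total expectation,
E[W] = (1/2)·(10) + (1/2)·(6) = 8.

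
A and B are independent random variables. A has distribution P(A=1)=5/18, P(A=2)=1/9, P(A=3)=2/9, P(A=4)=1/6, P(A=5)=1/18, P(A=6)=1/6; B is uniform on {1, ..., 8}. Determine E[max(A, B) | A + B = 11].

P(A + B = 11) = 11/144.
Summing max(A,B)·P(x,y) over outcomes with A + B = 11 gives 77/144.
E[max(A, B) | A + B = 11] = (77/144) / (11/144) = 7.

7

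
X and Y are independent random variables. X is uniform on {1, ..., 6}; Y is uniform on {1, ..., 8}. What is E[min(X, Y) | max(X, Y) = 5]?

25/9

P(max(X, Y) = 5) = 3/16.
Summing min(X,Y)·P(x,y) over outcomes with max(X, Y) = 5 gives 25/48.
E[min(X, Y) | max(X, Y) = 5] = (25/48) / (3/16) = 25/9.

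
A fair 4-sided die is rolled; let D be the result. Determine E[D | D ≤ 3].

Given D ≤ 3, D is equally likely to be any of {1, 2, 3}.
E[D | D ≤ 3] = (1 + 2 + 3) / 3 = 2.

2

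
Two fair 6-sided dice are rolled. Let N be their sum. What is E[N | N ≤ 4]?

P(N ≤ 4) = 1/6.
Σ over the event: 2·1/36 + 3·1/18 + 4·1/12 = 5/9.
E[N | N ≤ 4] = (5/9) / (1/6) = 10/3.

10/3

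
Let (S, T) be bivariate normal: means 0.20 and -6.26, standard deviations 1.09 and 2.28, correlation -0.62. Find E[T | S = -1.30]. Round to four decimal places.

-4.3147

E[T | S=x] = μ_T + ρ(σ_T/σ_S)(x − μ_S) for jointly normal variables.
E[T | S=-1.30] = -6.26 + (-0.62)·(2.28/1.09)·(-1.30 − (0.20)) = -6.26 + (-1.2969)·(-1.5) = -4.3147.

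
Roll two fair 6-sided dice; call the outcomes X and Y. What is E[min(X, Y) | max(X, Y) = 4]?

16/7

Outcomes with max(X, Y) = 4: (1,4), (2,4), (3,4), (4,1), (4,2), (4,3), (4,4), each with probability 1/36.
E[min(X, Y) | max(X, Y) = 4] = (1 + 2 + 3 + 1 + 2 + 3 + 4) / 7 = 16/7.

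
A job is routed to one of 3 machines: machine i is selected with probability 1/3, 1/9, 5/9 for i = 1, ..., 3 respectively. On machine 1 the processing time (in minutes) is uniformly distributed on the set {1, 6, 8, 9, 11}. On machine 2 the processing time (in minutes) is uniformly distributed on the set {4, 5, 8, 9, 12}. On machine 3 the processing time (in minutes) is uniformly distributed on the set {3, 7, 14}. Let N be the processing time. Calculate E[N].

343/45

E[N | machine 1] = (1+6+8+9+11)/5 = 7.
E[N | machine 2] = (4+5+8+9+12)/5 = 38/5.
E[N | machine 3] = (3+7+14)/3 = 8.
E[N] = (1/3)·(7) + (1/9)·(38/5) + (5/9)·(8) = 343/45.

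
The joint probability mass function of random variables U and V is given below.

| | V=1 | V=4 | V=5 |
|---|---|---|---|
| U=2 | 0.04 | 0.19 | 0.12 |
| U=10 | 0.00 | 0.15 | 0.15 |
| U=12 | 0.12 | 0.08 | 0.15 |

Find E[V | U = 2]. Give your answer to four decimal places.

4.0000

P(U = 2) = 0.35.
Σ V·P over the event = 1·(0.04) + 4·(0.19) + 5·(0.12) = 1.40.
E[V | U = 2] = (1.40) / (0.35) = 4.0000.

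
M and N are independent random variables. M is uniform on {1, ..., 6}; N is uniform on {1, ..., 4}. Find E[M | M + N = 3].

Outcomes with M + N = 3: (1,2), (2,1), each with probability 1/24.
E[M | M + N = 3] = (1 + 2) / 2 = 3/2.

3/2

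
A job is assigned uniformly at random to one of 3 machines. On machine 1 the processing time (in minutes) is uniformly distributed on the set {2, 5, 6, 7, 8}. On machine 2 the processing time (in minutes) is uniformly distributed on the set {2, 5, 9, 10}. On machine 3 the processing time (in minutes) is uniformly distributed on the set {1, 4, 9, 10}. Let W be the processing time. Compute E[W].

E[W | machine 1] = (2+5+6+7+8)/5 = 28/5.
E[W | machine 2] = (2+5+9+10)/4 = 13/2.
E[W | machine 3] = (1+4+9+10)/4 = 6.
By the law of total expectation,
E[W] = (1/3)·(28/5) + (1/3)·(13/2) + (1/3)·(6) = 181/30.

181/30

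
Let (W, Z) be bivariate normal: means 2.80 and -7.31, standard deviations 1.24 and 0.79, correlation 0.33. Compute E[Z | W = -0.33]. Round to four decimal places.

-7.9681

E[Z | W=x] = μ_Z + ρ(σ_Z/σ_W)(x − μ_W) for jointly normal variables.
E[Z | W=-0.33] = -7.31 + (0.33)·(0.79/1.24)·(-0.33 − (2.80)) = -7.31 + (0.21024)·(-3.13) = -7.9681.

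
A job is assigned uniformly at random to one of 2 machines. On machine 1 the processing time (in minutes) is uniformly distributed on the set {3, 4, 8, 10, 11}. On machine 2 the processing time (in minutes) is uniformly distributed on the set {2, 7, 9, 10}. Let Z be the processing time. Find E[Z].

E[Z | machine 1] = (3+4+8+10+11)/5 = 36/5.
E[Z | machine 2] = (2+7+9+10)/4 = 7.
E[Z] = (1/2)·(36/5) + (1/2)·(7) = 71/10.

71/10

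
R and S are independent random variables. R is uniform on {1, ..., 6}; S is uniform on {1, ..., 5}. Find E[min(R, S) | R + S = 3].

1

Outcomes with R + S = 3: (1,2), (2,1), each with probability 1/30.
E[min(R, S) | R + S = 3] = (1 + 1) / 2 = 1.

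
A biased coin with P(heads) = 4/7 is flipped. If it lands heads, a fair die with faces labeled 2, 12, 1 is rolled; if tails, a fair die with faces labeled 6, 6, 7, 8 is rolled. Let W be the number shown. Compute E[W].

E[W | heads] = (2+12+1)/3 = 5.
E[W | tails] = (6+6+7+8)/4 = 27/4.
By the law of total expectation,
E[W] = (4/7)·(5) + (3/7)·(27/4) = 23/4.

23/4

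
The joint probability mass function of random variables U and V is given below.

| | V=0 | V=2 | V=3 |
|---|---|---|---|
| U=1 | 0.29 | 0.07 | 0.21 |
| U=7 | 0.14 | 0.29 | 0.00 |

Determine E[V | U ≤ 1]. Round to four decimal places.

1.3509

P(U ≤ 1) = 0.57.
Summing V·P(U=x,V=y) over the conditioning event gives 0.77.
E[V | U ≤ 1] = (0.77) / (0.57) = 1.3509.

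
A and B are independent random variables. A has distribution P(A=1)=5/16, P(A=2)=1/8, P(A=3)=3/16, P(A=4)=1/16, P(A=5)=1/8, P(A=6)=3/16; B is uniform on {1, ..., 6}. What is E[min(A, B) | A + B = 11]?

P(A + B = 11) = 5/96.
Summing min(A,B)·P(x,y) over outcomes with A + B = 11 gives 25/96.
E[min(A, B) | A + B = 11] = (25/96) / (5/96) = 5.

5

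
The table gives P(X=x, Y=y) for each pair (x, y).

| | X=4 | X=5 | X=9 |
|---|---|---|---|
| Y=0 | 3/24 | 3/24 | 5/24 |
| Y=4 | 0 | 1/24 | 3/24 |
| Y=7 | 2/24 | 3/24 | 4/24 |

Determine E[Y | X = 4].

14/5

P(X = 4) = 5/24.
Summing Y·P(X=x,Y=y) over the conditioning event gives 7/12.
E[Y | X = 4] = (7/12) / (5/24) = 14/5.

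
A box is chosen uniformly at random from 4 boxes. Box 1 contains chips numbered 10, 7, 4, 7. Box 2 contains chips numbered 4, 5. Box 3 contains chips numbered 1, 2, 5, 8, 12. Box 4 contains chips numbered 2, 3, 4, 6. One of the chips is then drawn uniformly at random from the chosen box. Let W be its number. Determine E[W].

417/80

E[W | box 1] = (10+7+4+7)/4 = 7.
E[W | box 2] = (4+5)/2 = 9/2.
E[W | box 3] = (1+2+5+8+12)/5 = 28/5.
E[W | box 4] = (2+3+4+6)/4 = 15/4.
E[W] = (1/4)·(7) + (1/4)·(9/2) + (1/4)·(28/5) + (1/4)·(15/4) = 417/80.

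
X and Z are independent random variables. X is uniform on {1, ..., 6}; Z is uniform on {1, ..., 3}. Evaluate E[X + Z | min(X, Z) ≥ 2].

13/2

Outcomes with min(X, Z) ≥ 2: (2,2), (2,3), (3,2), (3,3), (4,2), (4,3), (5,2), (5,3), (6,2), (6,3), each with probability 1/18.
E[X + Z | min(X, Z) ≥ 2] = (4 + 5 + 5 + 6 + 6 + 7 + 7 + 8 + 8 + 9) / 10 = 13/2.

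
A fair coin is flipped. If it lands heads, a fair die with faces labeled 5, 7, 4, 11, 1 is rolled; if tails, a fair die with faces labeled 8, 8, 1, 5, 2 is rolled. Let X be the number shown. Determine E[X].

E[X | heads] = (5+7+4+11+1)/5 = 28/5.
E[X | tails] = (8+8+1+5+2)/5 = 24/5.
By the law of total expectation,
E[X] = (1/2)·(28/5) + (1/2)·(24/5) = 26/5.

26/5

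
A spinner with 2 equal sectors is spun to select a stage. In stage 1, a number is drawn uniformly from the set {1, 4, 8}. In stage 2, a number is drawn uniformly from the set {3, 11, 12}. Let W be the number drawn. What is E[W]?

13/2

E[W | stage 1] = (1+4+8)/3 = 13/3.
E[W | stage 2] = (3+11+12)/3 = 26/3.
By the law of total expectation,
E[W] = (1/2)·(13/3) + (1/2)·(26/3) = 13/2.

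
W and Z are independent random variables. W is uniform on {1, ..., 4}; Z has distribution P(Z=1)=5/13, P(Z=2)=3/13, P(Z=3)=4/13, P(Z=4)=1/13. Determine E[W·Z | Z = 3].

15/2

P(Z = 3) = 4/13.
Summing WZ·P(x,y) over outcomes with Z = 3 gives 30/13.
E[W·Z | Z = 3] = (30/13) / (4/13) = 15/2.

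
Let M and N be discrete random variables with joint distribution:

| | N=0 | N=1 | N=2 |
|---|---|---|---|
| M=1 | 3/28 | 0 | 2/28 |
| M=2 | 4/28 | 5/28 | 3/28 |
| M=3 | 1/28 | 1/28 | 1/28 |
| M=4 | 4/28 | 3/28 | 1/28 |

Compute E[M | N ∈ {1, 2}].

5/2

P(N ∈ {1, 2}) = 4/7.
Σ M·P over the event = 1·(2/28) + 2·(5/28) + 2·(3/28) + 3·(1/28) + 3·(1/28) + 4·(3/28) + 4·(1/28) = 10/7.
E[M | N ∈ {1, 2}] = (10/7) / (4/7) = 5/2.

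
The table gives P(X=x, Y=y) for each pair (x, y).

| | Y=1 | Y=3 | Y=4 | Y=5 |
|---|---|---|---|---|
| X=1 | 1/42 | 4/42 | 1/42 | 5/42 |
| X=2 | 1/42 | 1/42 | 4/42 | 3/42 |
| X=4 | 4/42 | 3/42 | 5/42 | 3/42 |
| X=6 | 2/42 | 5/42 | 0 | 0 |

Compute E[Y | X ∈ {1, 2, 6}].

P(X ∈ {1, 2, 6}) = 9/14.
Summing Y·P(X=x,Y=y) over the conditioning event gives 47/21.
E[Y | X ∈ {1, 2, 6}] = (47/21) / (9/14) = 94/27.

94/27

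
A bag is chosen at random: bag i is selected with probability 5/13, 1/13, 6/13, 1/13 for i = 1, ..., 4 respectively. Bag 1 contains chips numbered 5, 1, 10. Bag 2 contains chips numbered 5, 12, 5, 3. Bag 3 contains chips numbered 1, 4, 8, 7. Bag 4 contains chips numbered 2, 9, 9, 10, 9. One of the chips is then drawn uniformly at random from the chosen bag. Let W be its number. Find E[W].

4243/780

E[W | bag 1] = (5+1+10)/3 = 16/3.
E[W | bag 2] = (5+12+5+3)/4 = 25/4.
E[W | bag 3] = (1+4+8+7)/4 = 5.
E[W | bag 4] = (2+9+9+10+9)/5 = 39/5.
By the law of total expectation,
E[W] = (5/13)·(16/3) + (1/13)·(25/4) + (6/13)·(5) + (1/13)·(39/5) = 4243/780.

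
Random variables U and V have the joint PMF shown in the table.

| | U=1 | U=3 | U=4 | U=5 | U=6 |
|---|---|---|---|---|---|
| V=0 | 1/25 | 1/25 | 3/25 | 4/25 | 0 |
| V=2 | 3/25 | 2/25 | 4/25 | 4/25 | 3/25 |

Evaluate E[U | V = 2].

P(V = 2) = 16/25.
Σ U·P over the event = 1·(3/25) + 3·(2/25) + 4·(4/25) + 5·(4/25) + 6·(3/25) = 63/25.
E[U | V = 2] = (63/25) / (16/25) = 63/16.

63/16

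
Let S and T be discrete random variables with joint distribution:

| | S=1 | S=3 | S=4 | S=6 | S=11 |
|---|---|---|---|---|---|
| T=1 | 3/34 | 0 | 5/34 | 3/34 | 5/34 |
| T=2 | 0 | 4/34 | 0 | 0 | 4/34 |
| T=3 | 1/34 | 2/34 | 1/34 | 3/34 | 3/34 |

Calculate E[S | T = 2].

7

P(T = 2) = 4/17.
Σ S·P over the event = 3·(4/34) + 11·(4/34) = 28/17.
E[S | T = 2] = (28/17) / (4/17) = 7.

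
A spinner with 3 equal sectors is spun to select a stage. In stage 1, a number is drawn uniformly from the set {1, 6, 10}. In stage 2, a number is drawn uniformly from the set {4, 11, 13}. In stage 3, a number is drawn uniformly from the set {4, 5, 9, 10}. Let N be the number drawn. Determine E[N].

E[N | stage 1] = (1+6+10)/3 = 17/3.
E[N | stage 2] = (4+11+13)/3 = 28/3.
E[N | stage 3] = (4+5+9+10)/4 = 7.
E[N] = (1/3)·(17/3) + (1/3)·(28/3) + (1/3)·(7) = 22/3.

22/3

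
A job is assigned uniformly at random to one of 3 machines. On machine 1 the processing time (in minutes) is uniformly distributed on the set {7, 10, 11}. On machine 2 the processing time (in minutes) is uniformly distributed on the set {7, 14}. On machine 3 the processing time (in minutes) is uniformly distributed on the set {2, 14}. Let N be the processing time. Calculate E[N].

167/18

E[N | machine 1] = (7+10+11)/3 = 28/3.
E[N | machine 2] = (7+14)/2 = 21/2.
E[N | machine 3] = (2+14)/2 = 8.
E[N] = (1/3)·(28/3) + (1/3)·(21/2) + (1/3)·(8) = 167/18.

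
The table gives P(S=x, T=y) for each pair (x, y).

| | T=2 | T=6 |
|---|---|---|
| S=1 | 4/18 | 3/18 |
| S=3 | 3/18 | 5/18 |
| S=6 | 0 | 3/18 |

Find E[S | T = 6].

P(T = 6) = 11/18.
Σ S·P over the event = 1·(3/18) + 3·(5/18) + 6·(3/18) = 2.
E[S | T = 6] = (2) / (11/18) = 36/11.

36/11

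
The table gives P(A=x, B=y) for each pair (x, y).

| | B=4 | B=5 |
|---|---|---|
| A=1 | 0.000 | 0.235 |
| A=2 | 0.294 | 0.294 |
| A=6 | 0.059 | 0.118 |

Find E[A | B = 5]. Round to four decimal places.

2.3663

P(B = 5) = 0.647.
Σ A·P over the event = 1·(0.235) + 2·(0.294) + 6·(0.118) = 1.531.
E[A | B = 5] = (1.531) / (0.647) = 2.3663.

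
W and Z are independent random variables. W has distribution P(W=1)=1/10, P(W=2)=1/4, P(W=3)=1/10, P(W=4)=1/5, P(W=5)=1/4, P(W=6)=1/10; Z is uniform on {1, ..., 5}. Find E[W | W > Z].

230/51

P(W > Z) = 51/100.
Summing W·P(x,y) over outcomes with W > Z gives 23/10.
E[W | W > Z] = (23/10) / (51/100) = 230/51.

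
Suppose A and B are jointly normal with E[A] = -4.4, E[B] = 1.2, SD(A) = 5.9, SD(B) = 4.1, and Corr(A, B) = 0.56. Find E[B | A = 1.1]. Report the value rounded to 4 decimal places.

For a bivariate normal, E[B | A=x] = μ_B + ρ·(σ_B/σ_A)·(x − μ_A).
E[B | A=1.1] = 1.2 + (0.56)·(4.1/5.9)·(1.1 − (-4.4)) = 1.2 + (0.38915)·(5.5) = 3.3403.

3.3403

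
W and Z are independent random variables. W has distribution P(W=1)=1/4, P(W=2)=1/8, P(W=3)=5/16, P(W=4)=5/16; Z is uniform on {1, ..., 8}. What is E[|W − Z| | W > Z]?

47/27

P(W > Z) = 27/128.
Summing |W−Z|·P(x,y) over outcomes with W > Z gives 47/128.
E[|W − Z| | W > Z] = (47/128) / (27/128) = 47/27.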